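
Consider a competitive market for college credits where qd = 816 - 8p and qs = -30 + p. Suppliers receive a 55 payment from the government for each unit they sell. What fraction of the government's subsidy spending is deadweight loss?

DWL / government spending = 55/254

Pre-subsidy: 816 - 8p = -30 + p gives p* = 94, q* = 64.
With the subsidy, sellers receive ps = pb + 55 for each unit, where pb is the price buyers pay.
Supply in terms of pb becomes qs = -30 + 1(pb + 55) = 25 + pb. Setting this equal to demand: 816 - 8pb = 25 + pb, so pb = 791/9.
Sellers receive ps = 791/9 + 55 = 1286/9; q' = 816 − 8·(791/9) = 1016/9.
ΔCS = ½(64 + 1016/9)(94 − 791/9) = 43780/81; ΔPS = ½(64 + 1016/9)(1286/9 − 94) = 350240/81.
Government spending = 55 × 1016/9 = 55880/9.
DWL = ½ × 55 × (1016/9 − 64) = 12100/9; fraction = (12100/9) / (55880/9) = 55/254.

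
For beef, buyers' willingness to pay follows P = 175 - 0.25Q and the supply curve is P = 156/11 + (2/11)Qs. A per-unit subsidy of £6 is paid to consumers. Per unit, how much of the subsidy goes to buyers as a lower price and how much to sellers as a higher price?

Pre-subsidy: 175 - 0.25Q = 156/11 + (2/11)Q gives Q* = 7076/19 and P* = 1556/19.
With the rebate, buyers effectively pay Pb = Ps − 6, where Ps is the price sellers receive.
On the curves, Pb = 175 - 0.25Q and Ps = 156/11 + (2/11)Q; the wedge Ps − Pb = 6 gives 156/11 + (2/11)Q − (175 - 0.25Q) = 6, so Q' = 7340/19.
Then Pb = 175 − 0.25·(7340/19) = 1490/19 and Ps = 156/11 + (2/11)·(7340/19) = 1604/19.
Buyers' price falls by P* − Pb = 1556/19 − 1490/19 = 66/19; sellers' price rises by Ps − P* = 1604/19 − 1556/19 = 48/19.

Buyers gain 66/19 per unit; sellers gain 48/19 per unit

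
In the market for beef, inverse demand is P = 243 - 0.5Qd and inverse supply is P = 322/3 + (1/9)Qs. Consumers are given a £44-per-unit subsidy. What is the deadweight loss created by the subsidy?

Pre-subsidy: 243 - 0.5Q = 322/3 + (1/9)Q gives Q* = 222 and P* = 132.
With the rebate, buyers effectively pay Pb = Ps − 44, where Ps is the price sellers receive.
On the curves, Pb = 243 - 0.5Q and Ps = 322/3 + (1/9)Q; the wedge Ps − Pb = 44 gives 322/3 + (1/9)Q − (243 - 0.5Q) = 44, so Q' = 294.
Then Pb = 243 − 0.5·294 = 96 and Ps = 322/3 + (1/9)·294 = 140.
The subsidy expands output by 294 − 222 = 72 past the efficient level; on those units the gap between marginal cost and willingness to pay runs from 0 up to 44.
DWL = ½ × 44 × 72 = 1584.

Deadweight loss = £1584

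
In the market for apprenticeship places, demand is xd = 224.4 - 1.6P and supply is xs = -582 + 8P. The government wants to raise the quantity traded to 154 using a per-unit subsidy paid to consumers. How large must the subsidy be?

At x = 154, invert demand for the buyer price: Pb = (224.4 − 154)/1.6 = 44; invert supply for the seller price: Ps = (154 − (-582))/8 = 92.
The subsidy must fill the gap: s = Ps − Pb = 92 − 44 = 48.

Required subsidy s = 48 per unit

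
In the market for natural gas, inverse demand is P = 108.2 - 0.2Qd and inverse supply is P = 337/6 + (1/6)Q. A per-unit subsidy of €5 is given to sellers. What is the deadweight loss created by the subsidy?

Deadweight loss = 375/11

Pre-subsidy: 108.2 - 0.2Q = 337/6 + (1/6)Q gives Q* = 1561/11 and P* = 878/11.
With the subsidy, sellers receive Ps = Pb + 5 for each unit, where Pb is the price buyers pay.
On the curves, Pb = 108.2 - 0.2Q and Ps = 337/6 + (1/6)Q; the wedge Ps − Pb = 5 gives 337/6 + (1/6)Q − (108.2 - 0.2Q) = 5, so Q' = 1711/11.
Then Pb = 108.2 − 0.2·(1711/11) = 848/11 and Ps = 337/6 + (1/6)·(1711/11) = 903/11.
The subsidy expands output by 1711/11 − 1561/11 = 150/11 past the efficient level; on those units the gap between marginal cost and willingness to pay runs from 0 up to 5.
DWL = ½ × 5 × 150/11 = 375/11.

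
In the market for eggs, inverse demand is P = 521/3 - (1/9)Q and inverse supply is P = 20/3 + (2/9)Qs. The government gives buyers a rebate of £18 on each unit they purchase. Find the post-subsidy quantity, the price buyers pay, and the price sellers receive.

Q' = 555; buyers pay £112; sellers receive £130

Pre-subsidy: 521/3 - (1/9)Q = 20/3 + (2/9)Q gives Q* = 501 and P* = 118.
With the rebate, buyers effectively pay Pb = Ps − 18, where Ps is the price sellers receive.
On the curves, Pb = 521/3 - (1/9)Q and Ps = 20/3 + (2/9)Q; the wedge Ps − Pb = 18 gives 20/3 + (2/9)Q − (521/3 - (1/9)Q) = 18, so Q' = 555.
Then Pb = 521/3 − (1/9)·555 = 112 and Ps = 20/3 + (2/9)·555 = 130.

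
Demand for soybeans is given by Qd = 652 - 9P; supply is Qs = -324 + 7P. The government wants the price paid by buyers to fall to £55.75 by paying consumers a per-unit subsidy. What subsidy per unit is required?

At a buyer price of 55.75, quantity demanded is 652 − 9·55.75 = 150.25.
Sellers supply 150.25 only when they receive Ps with -324 + 7·Ps = 150.25, i.e. Ps = 67.75.
s = Ps − Pb = 67.75 − 55.75 = 12.

Required subsidy s = £12 per unit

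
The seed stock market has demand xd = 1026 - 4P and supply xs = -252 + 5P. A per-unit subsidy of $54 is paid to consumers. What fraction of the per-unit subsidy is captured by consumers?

Pre-subsidy: 1026 - 4P = -252 + 5P gives P* = 142, x* = 458.
With the rebate, buyers effectively pay Pb = Ps − 54, where Ps is the price sellers receive.
Demand in terms of Ps becomes xd = 1026 − 4(Ps − 54) = 1242 - 4Ps. Setting this equal to supply: 1242 - 4Ps = -252 + 5Ps, so Ps = 166.
Buyers pay Pb = 166 − 54 = 112; x' = -252 + 5·166 = 578.
Buyers' price falls by P* − Pb = 142 − 112 = 30; sellers' price rises by Ps − P* = 166 − 142 = 24.
So consumers capture 30/54 = 5/9 of each unit of subsidy.

Consumer share = 5/9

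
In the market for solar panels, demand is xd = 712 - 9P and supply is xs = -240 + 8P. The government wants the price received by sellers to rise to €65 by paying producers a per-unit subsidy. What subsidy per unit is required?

Required subsidy s = €17 per unit

At a seller price of 65, quantity supplied is -240 + 8·65 = 280.
Buyers absorb 280 only when they pay Pb with 712 − 9·Pb = 280, i.e. Pb = 48.
s = Ps − Pb = 65 − 48 = 17.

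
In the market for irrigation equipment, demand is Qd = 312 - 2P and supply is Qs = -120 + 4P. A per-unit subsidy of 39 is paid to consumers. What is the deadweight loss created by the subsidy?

Deadweight loss = 1014

Pre-subsidy: 312 - 2P = -120 + 4P gives P* = 72, Q* = 168.
With the rebate, buyers effectively pay Pb = Ps − 39, where Ps is the price sellers receive.
Demand in terms of Ps becomes Qd = 312 − 2(Ps − 39) = 390 - 2Ps. Setting this equal to supply: 390 - 2Ps = -120 + 4Ps, so Ps = 85.
Buyers pay Pb = 85 − 39 = 46; Q' = -120 + 4·85 = 220.
The subsidy expands output by 220 − 168 = 52 past the efficient level; on those units the gap between marginal cost and willingness to pay runs from 0 up to 39.
DWL = ½ × 39 × 52 = 1014.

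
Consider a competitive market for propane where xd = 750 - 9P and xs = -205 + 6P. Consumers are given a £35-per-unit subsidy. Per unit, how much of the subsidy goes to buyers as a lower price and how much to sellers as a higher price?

Pre-subsidy: 750 - 9P = -205 + 6P gives P* = 191/3, x* = 177.
With the rebate, buyers effectively pay Pb = Ps − 35, where Ps is the price sellers receive.
Demand in terms of Ps becomes xd = 750 − 9(Ps − 35) = 1065 - 9Ps. Setting this equal to supply: 1065 - 9Ps = -205 + 6Ps, so Ps = 254/3.
Buyers pay Pb = 254/3 − 35 = 149/3; x' = -205 + 6·(254/3) = 303.
Buyers' price falls by P* − Pb = 191/3 − 149/3 = 14; sellers' price rises by Ps − P* = 254/3 − 191/3 = 21.

Buyers gain £14 per unit; sellers gain £21 per unit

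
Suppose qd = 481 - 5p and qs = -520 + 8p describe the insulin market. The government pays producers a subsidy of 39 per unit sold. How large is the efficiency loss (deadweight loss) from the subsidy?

Pre-subsidy: 481 - 5p = -520 + 8p gives p* = 77, q* = 96.
With the subsidy, sellers receive ps = pb + 39 for each unit, where pb is the price buyers pay.
Supply in terms of pb becomes qs = -520 + 8(pb + 39) = -208 + 8pb. Setting this equal to demand: 481 - 5pb = -208 + 8pb, so pb = 53.
Sellers receive ps = 53 + 39 = 92; q' = 481 − 5·53 = 216.
The subsidy expands output by 216 − 96 = 120 past the efficient level; on those units the gap between marginal cost and willingness to pay runs from 0 up to 39.
DWL = ½ × 39 × 120 = 2340.

Deadweight loss = 2340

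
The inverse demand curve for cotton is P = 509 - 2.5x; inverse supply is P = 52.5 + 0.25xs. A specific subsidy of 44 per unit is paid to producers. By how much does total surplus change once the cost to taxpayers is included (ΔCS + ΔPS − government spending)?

Net change in total surplus = -352

Pre-subsidy: 509 - 2.5x = 52.5 + 0.25x gives x* = 166 and P* = 94.
With the subsidy, sellers receive Ps = Pb + 44 for each unit, where Pb is the price buyers pay.
On the curves, Pb = 509 - 2.5x and Ps = 52.5 + 0.25x; the wedge Ps − Pb = 44 gives 52.5 + 0.25x − (509 - 2.5x) = 44, so x' = 182.
Then Pb = 509 − 2.5·182 = 54 and Ps = 52.5 + 0.25·182 = 98.
ΔCS = ½(166 + 182)(94 − 54) = 6960; ΔPS = ½(166 + 182)(98 − 94) = 696.
Government spending = 44 × 182 = 8008.
Net change = 6960 + 696 − 8008 = -352. The loss equals the DWL triangle ½·44·16.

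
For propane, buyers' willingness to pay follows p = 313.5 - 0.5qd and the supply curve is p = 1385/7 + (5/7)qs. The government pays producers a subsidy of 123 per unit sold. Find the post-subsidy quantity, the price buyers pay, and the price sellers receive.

Pre-subsidy: 313.5 - 0.5q = 1385/7 + (5/7)q gives q* = 1619/17 and p* = 4520/17.
With the subsidy, sellers receive ps = pb + 123 for each unit, where pb is the price buyers pay.
On the curves, pb = 313.5 - 0.5q and ps = 1385/7 + (5/7)q; the wedge ps − pb = 123 gives 1385/7 + (5/7)q − (313.5 - 0.5q) = 123, so q' = 3341/17.
Then pb = 313.5 − 0.5·(3341/17) = 3659/17 and ps = 1385/7 + (5/7)·(3341/17) = 5750/17.

q' = 3341/17; buyers pay 3659/17; sellers receive 5750/17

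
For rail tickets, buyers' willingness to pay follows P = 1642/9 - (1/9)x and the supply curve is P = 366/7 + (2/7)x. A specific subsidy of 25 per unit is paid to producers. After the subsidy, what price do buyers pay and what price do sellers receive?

Buyers pay 139; sellers receive 164

Pre-subsidy: 1642/9 - (1/9)x = 366/7 + (2/7)x gives x* = 328 and P* = 146.
With the subsidy, sellers receive Ps = Pb + 25 for each unit, where Pb is the price buyers pay.
On the curves, Pb = 1642/9 - (1/9)x and Ps = 366/7 + (2/7)x; the wedge Ps − Pb = 25 gives 366/7 + (2/7)x − (1642/9 - (1/9)x) = 25, so x' = 391.
Then Pb = 1642/9 − (1/9)·391 = 139 and Ps = 366/7 + (2/7)·391 = 164.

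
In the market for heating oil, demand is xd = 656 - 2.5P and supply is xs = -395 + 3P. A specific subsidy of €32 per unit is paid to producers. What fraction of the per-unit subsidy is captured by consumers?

Pre-subsidy: 656 - 2.5P = -395 + 3P gives P* = 2102/11, x* = 1961/11.
With the subsidy, sellers receive Ps = Pb + 32 for each unit, where Pb is the price buyers pay.
Supply in terms of Pb becomes xs = -395 + 3(Pb + 32) = -299 + 3Pb. Setting this equal to demand: 656 - 2.5Pb = -299 + 3Pb, so Pb = 1910/11.
Sellers receive Ps = 1910/11 + 32 = 2262/11; x' = 656 − 2.5·(1910/11) = 2441/11.
Buyers' price falls by P* − Pb = 2102/11 − 1910/11 = 192/11; sellers' price rises by Ps − P* = 2262/11 − 2102/11 = 160/11.
So consumers capture (192/11)/32 = 6/11 of each unit of subsidy.

Consumer share = 6/11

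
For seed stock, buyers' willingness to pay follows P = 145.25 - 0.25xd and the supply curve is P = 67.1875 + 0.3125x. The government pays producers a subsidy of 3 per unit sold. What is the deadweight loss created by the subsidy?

Pre-subsidy: 145.25 - 0.25x = 67.1875 + 0.3125x gives x* = 1249/9 and P* = 995/9.
With the subsidy, sellers receive Ps = Pb + 3 for each unit, where Pb is the price buyers pay.
On the curves, Pb = 145.25 - 0.25x and Ps = 67.1875 + 0.3125x; the wedge Ps − Pb = 3 gives 67.1875 + 0.3125x − (145.25 - 0.25x) = 3, so x' = 1297/9.
Then Pb = 145.25 − 0.25·(1297/9) = 983/9 and Ps = 67.1875 + 0.3125·(1297/9) = 1010/9.
The subsidy expands output by 1297/9 − 1249/9 = 16/3 past the efficient level; on those units the gap between marginal cost and willingness to pay runs from 0 up to 3.
DWL = ½ × 3 × 16/3 = 8.

Deadweight loss = 8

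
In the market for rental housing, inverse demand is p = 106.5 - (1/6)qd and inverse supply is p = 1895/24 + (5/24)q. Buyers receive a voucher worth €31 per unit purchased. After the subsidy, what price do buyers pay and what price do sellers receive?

Buyers pay 2173/27; sellers receive 3010/27

Pre-subsidy: 106.5 - (1/6)q = 1895/24 + (5/24)q gives q* = 661/9 and p* = 2545/27.
With the rebate, buyers effectively pay pb = ps − 31, where ps is the price sellers receive.
On the curves, pb = 106.5 - (1/6)q and ps = 1895/24 + (5/24)q; the wedge ps − pb = 31 gives 1895/24 + (5/24)q − (106.5 - (1/6)q) = 31, so q' = 1405/9.
Then pb = 106.5 − (1/6)·(1405/9) = 2173/27 and ps = 1895/24 + (5/24)·(1405/9) = 3010/27.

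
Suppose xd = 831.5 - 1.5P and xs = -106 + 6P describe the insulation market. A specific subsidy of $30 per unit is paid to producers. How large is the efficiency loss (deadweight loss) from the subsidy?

Pre-subsidy: 831.5 - 1.5P = -106 + 6P gives P* = 125, x* = 644.
With the subsidy, sellers receive Ps = Pb + 30 for each unit, where Pb is the price buyers pay.
Supply in terms of Pb becomes xs = -106 + 6(Pb + 30) = 74 + 6Pb. Setting this equal to demand: 831.5 - 1.5Pb = 74 + 6Pb, so Pb = 101.
Sellers receive Ps = 101 + 30 = 131; x' = 831.5 − 1.5·101 = 680.
The subsidy expands output by 680 − 644 = 36 past the efficient level; on those units the gap between marginal cost and willingness to pay runs from 0 up to 30.
DWL = ½ × 30 × 36 = 540.

Deadweight loss = $540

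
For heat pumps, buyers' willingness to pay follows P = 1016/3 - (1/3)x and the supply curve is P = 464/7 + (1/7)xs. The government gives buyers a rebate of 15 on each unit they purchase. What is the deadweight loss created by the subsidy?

Deadweight loss = 236.25

Pre-subsidy: 1016/3 - (1/3)x = 464/7 + (1/7)x gives x* = 572 and P* = 148.
With the rebate, buyers effectively pay Pb = Ps − 15, where Ps is the price sellers receive.
On the curves, Pb = 1016/3 - (1/3)x and Ps = 464/7 + (1/7)x; the wedge Ps − Pb = 15 gives 464/7 + (1/7)x − (1016/3 - (1/3)x) = 15, so x' = 603.5.
Then Pb = 1016/3 − (1/3)·603.5 = 137.5 and Ps = 464/7 + (1/7)·603.5 = 152.5.
The subsidy expands output by 603.5 − 572 = 31.5 past the efficient level; on those units the gap between marginal cost and willingness to pay runs from 0 up to 15.
DWL = ½ × 15 × 31.5 = 236.25.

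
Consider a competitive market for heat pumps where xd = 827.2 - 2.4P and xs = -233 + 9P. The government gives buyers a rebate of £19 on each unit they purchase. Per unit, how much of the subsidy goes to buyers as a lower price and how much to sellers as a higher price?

Pre-subsidy: 827.2 - 2.4P = -233 + 9P gives P* = 93, x* = 604.
With the rebate, buyers effectively pay Pb = Ps − 19, where Ps is the price sellers receive.
Demand in terms of Ps becomes xd = 827.2 − 2.4(Ps − 19) = 872.8 - 2.4Ps. Setting this equal to supply: 872.8 - 2.4Ps = -233 + 9Ps, so Ps = 97.
Buyers pay Pb = 97 − 19 = 78; x' = -233 + 9·97 = 640.
Buyers' price falls by P* − Pb = 93 − 78 = 15; sellers' price rises by Ps − P* = 97 − 93 = 4.

Buyers gain £15 per unit; sellers gain £4 per unit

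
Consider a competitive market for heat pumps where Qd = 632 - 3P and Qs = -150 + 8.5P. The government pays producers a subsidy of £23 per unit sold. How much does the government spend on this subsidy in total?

Government cost = £11017

Pre-subsidy: 632 - 3P = -150 + 8.5P gives P* = 68, Q* = 428.
With the subsidy, sellers receive Ps = Pb + 23 for each unit, where Pb is the price buyers pay.
Supply in terms of Pb becomes Qs = -150 + 8.5(Pb + 23) = 45.5 + 8.5Pb. Setting this equal to demand: 632 - 3Pb = 45.5 + 8.5Pb, so Pb = 51.
Sellers receive Ps = 51 + 23 = 74; Q' = 632 − 3·51 = 479.
Government outlay = subsidy × quantity = 23 × 479 = 11017.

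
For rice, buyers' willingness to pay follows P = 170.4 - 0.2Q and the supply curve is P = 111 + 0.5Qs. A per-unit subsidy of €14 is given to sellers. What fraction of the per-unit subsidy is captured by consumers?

Pre-subsidy: 170.4 - 0.2Q = 111 + 0.5Q gives Q* = 594/7 and P* = 1074/7.
With the subsidy, sellers receive Ps = Pb + 14 for each unit, where Pb is the price buyers pay.
On the curves, Pb = 170.4 - 0.2Q and Ps = 111 + 0.5Q; the wedge Ps − Pb = 14 gives 111 + 0.5Q − (170.4 - 0.2Q) = 14, so Q' = 734/7.
Then Pb = 170.4 − 0.2·(734/7) = 1046/7 and Ps = 111 + 0.5·(734/7) = 1144/7.
Buyers' price falls by P* − Pb = 1074/7 − 1046/7 = 4; sellers' price rises by Ps − P* = 1144/7 − 1074/7 = 10.
So consumers capture 4/14 = 2/7 of each unit of subsidy.

Consumer share = 2/7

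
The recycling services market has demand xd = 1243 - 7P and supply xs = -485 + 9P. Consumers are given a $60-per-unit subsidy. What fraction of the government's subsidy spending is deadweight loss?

DWL / government spending = 945/5786

Pre-subsidy: 1243 - 7P = -485 + 9P gives P* = 108, x* = 487.
With the rebate, buyers effectively pay Pb = Ps − 60, where Ps is the price sellers receive.
Demand in terms of Ps becomes xd = 1243 − 7(Ps − 60) = 1663 - 7Ps. Setting this equal to supply: 1663 - 7Ps = -485 + 9Ps, so Ps = 134.25.
Buyers pay Pb = 134.25 − 60 = 74.25; x' = -485 + 9·134.25 = 723.25.
ΔCS = ½(487 + 723.25)(108 − 74.25) = 20422.96875; ΔPS = ½(487 + 723.25)(134.25 − 108) = 15884.53125.
Government spending = 60 × 723.25 = 43395.
DWL = ½ × 60 × (723.25 − 487) = 7087.5; fraction = 7087.5 / 43395 = 945/5786.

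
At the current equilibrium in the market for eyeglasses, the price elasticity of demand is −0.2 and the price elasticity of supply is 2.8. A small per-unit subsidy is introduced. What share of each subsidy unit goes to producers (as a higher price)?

For a small subsidy around the equilibrium, the benefit split depends on the relative slopes, which at a point are proportional to the elasticities.
Buyer share = εs/(εs + |εd|) = 2.8/(2.8 + 0.2) = 14/15; seller share = |εd|/(εs + |εd|) = 1/15.
So producers capture 1/15 of the subsidy.

Producer share = 1/15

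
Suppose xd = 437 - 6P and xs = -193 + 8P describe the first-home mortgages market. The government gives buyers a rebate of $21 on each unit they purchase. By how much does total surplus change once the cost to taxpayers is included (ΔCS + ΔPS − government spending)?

Pre-subsidy: 437 - 6P = -193 + 8P gives P* = 45, x* = 167.
With the rebate, buyers effectively pay Pb = Ps − 21, where Ps is the price sellers receive.
Demand in terms of Ps becomes xd = 437 − 6(Ps − 21) = 563 - 6Ps. Setting this equal to supply: 563 - 6Ps = -193 + 8Ps, so Ps = 54.
Buyers pay Pb = 54 − 21 = 33; x' = -193 + 8·54 = 239.
ΔCS = ½(167 + 239)(45 − 33) = 2436; ΔPS = ½(167 + 239)(54 − 45) = 1827.
Government spending = 21 × 239 = 5019.
Net change = 2436 + 1827 − 5019 = -756. The loss equals the DWL triangle ½·21·72.

Net change in total surplus = -$756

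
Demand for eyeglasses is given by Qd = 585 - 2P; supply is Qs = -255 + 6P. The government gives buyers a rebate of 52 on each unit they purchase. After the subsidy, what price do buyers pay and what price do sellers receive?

Buyers pay 66; sellers receive 118

Pre-subsidy: 585 - 2P = -255 + 6P gives P* = 105, Q* = 375.
With the rebate, buyers effectively pay Pb = Ps − 52, where Ps is the price sellers receive.
Demand in terms of Ps becomes Qd = 585 − 2(Ps − 52) = 689 - 2Ps. Setting this equal to supply: 689 - 2Ps = -255 + 6Ps, so Ps = 118.
Buyers pay Pb = 118 − 52 = 66; Q' = -255 + 6·118 = 453.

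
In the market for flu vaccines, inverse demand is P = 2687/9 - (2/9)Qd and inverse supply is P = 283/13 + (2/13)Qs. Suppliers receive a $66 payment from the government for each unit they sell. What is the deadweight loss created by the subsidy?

Pre-subsidy: 2687/9 - (2/9)Q = 283/13 + (2/13)Q gives Q* = 736 and P* = 135.
With the subsidy, sellers receive Ps = Pb + 66 for each unit, where Pb is the price buyers pay.
On the curves, Pb = 2687/9 - (2/9)Q and Ps = 283/13 + (2/13)Q; the wedge Ps − Pb = 66 gives 283/13 + (2/13)Q − (2687/9 - (2/9)Q) = 66, so Q' = 911.5.
Then Pb = 2687/9 − (2/9)·911.5 = 96 and Ps = 283/13 + (2/13)·911.5 = 162.
The subsidy expands output by 911.5 − 736 = 175.5 past the efficient level; on those units the gap between marginal cost and willingness to pay runs from 0 up to 66.
DWL = ½ × 66 × 175.5 = 5791.5.

Deadweight loss = $5791.5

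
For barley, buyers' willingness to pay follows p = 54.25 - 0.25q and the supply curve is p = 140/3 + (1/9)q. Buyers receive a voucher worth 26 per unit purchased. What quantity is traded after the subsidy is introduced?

q' = 93

Pre-subsidy: 54.25 - 0.25q = 140/3 + (1/9)q gives q* = 21 and p* = 49.
With the rebate, buyers effectively pay pb = ps − 26, where ps is the price sellers receive.
On the curves, pb = 54.25 - 0.25q and ps = 140/3 + (1/9)q; the wedge ps − pb = 26 gives 140/3 + (1/9)q − (54.25 - 0.25q) = 26, so q' = 93.
Then pb = 54.25 − 0.25·93 = 31 and ps = 140/3 + (1/9)·93 = 57.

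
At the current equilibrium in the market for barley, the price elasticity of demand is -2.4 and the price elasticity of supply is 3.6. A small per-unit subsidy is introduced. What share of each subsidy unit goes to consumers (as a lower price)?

Consumer share = 0.6

For a small subsidy around the equilibrium, the benefit split depends on the relative slopes, which at a point are proportional to the elasticities.
Buyer share = εs/(εs + |εd|) = 3.6/(3.6 + 2.4) = 0.6; seller share = |εd|/(εs + |εd|) = 0.4.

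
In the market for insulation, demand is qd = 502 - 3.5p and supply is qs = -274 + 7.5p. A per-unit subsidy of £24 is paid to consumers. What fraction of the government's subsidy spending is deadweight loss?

Pre-subsidy: 502 - 3.5p = -274 + 7.5p gives p* = 776/11, q* = 2806/11.
With the rebate, buyers effectively pay pb = ps − 24, where ps is the price sellers receive.
Demand in terms of ps becomes qd = 502 − 3.5(ps − 24) = 586 - 3.5ps. Setting this equal to supply: 586 - 3.5ps = -274 + 7.5ps, so ps = 860/11.
Buyers pay pb = 860/11 − 24 = 596/11; q' = -274 + 7.5·(860/11) = 3436/11.
ΔCS = ½(2806/11 + 3436/11)(776/11 − 596/11) = 561780/121; ΔPS = ½(2806/11 + 3436/11)(860/11 − 776/11) = 262164/121.
Government spending = 24 × 3436/11 = 82464/11.
DWL = ½ × 24 × (3436/11 − 2806/11) = 7560/11; fraction = (7560/11) / (82464/11) = 315/3436.

DWL / government spending = 315/3436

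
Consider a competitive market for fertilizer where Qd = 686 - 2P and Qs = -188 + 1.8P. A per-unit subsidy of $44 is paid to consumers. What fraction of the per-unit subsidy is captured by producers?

Pre-subsidy: 686 - 2P = -188 + 1.8P gives P* = 230, Q* = 226.
With the rebate, buyers effectively pay Pb = Ps − 44, where Ps is the price sellers receive.
Demand in terms of Ps becomes Qd = 686 − 2(Ps − 44) = 774 - 2Ps. Setting this equal to supply: 774 - 2Ps = -188 + 1.8Ps, so Ps = 4810/19.
Buyers pay Pb = 4810/19 − 44 = 3974/19; Q' = -188 + 1.8·(4810/19) = 5086/19.
Buyers' price falls by P* − Pb = 230 − 3974/19 = 396/19; sellers' price rises by Ps − P* = 4810/19 − 230 = 440/19.
So producers capture (440/19)/44 = 10/19 of each unit of subsidy.

Producer share = 10/19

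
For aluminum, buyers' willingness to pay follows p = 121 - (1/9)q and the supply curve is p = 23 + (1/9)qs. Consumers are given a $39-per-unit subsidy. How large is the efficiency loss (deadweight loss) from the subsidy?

Deadweight loss = $3422.25

Pre-subsidy: 121 - (1/9)q = 23 + (1/9)q gives q* = 441 and p* = 72.
With the rebate, buyers effectively pay pb = ps − 39, where ps is the price sellers receive.
On the curves, pb = 121 - (1/9)q and ps = 23 + (1/9)q; the wedge ps − pb = 39 gives 23 + (1/9)q − (121 - (1/9)q) = 39, so q' = 616.5.
Then pb = 121 − (1/9)·616.5 = 52.5 and ps = 23 + (1/9)·616.5 = 91.5.
The subsidy expands output by 616.5 − 441 = 175.5 past the efficient level; on those units the gap between marginal cost and willingness to pay runs from 0 up to 39.
DWL = ½ × 39 × 175.5 = 3422.25.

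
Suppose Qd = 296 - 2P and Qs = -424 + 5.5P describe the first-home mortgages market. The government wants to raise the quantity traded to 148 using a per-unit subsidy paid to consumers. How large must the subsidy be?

Required subsidy s = 30 per unit

At Q = 148, invert demand for the buyer price: Pb = (296 − 148)/2 = 74; invert supply for the seller price: Ps = (148 − (-424))/5.5 = 104.
The subsidy must fill the gap: s = Ps − Pb = 104 − 74 = 30.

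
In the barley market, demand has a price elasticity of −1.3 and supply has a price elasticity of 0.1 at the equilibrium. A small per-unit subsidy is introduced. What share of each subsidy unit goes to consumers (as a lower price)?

Consumer share = 1/14

For a small subsidy around the equilibrium, the benefit split depends on the relative slopes, which at a point are proportional to the elasticities.
Buyer share = εs/(εs + |εd|) = 0.1/(0.1 + 1.3) = 1/14; seller share = |εd|/(εs + |εd|) = 13/14.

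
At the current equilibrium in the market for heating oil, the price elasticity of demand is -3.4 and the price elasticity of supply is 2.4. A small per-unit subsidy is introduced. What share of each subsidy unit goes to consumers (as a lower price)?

Consumer share = 12/29

For a small subsidy around the equilibrium, the benefit split depends on the relative slopes, which at a point are proportional to the elasticities.
Buyer share = εs/(εs + |εd|) = 2.4/(2.4 + 3.4) = 12/29; seller share = |εd|/(εs + |εd|) = 17/29.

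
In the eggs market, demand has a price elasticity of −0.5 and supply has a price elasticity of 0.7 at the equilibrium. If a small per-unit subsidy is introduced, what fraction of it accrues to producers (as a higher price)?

Producer share = 5/12

For a small subsidy around the equilibrium, the benefit split depends on the relative slopes, which at a point are proportional to the elasticities.
Buyer share = εs/(εs + |εd|) = 0.7/(0.7 + 0.5) = 7/12; seller share = |εd|/(εs + |εd|) = 5/12.
So producers capture 5/12 of the subsidy.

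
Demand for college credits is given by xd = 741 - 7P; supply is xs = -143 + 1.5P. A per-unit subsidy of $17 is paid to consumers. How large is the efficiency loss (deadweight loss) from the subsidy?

Deadweight loss = $178.5

Pre-subsidy: 741 - 7P = -143 + 1.5P gives P* = 104, x* = 13.
With the rebate, buyers effectively pay Pb = Ps − 17, where Ps is the price sellers receive.
Demand in terms of Ps becomes xd = 741 − 7(Ps − 17) = 860 - 7Ps. Setting this equal to supply: 860 - 7Ps = -143 + 1.5Ps, so Ps = 118.
Buyers pay Pb = 118 − 17 = 101; x' = -143 + 1.5·118 = 34.
The subsidy expands output by 34 − 13 = 21 past the efficient level; on those units the gap between marginal cost and willingness to pay runs from 0 up to 17.
DWL = ½ × 17 × 21 = 178.5.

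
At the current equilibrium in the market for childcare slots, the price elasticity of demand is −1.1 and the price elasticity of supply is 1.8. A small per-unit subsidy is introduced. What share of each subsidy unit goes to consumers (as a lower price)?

Consumer share = 18/29

For a small subsidy around the equilibrium, the benefit split depends on the relative slopes, which at a point are proportional to the elasticities.
Buyer share = εs/(εs + |εd|) = 1.8/(1.8 + 1.1) = 18/29; seller share = |εd|/(εs + |εd|) = 11/29.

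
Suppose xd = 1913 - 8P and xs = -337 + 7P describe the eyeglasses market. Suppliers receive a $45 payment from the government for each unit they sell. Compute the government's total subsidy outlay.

Government cost = $39645

Pre-subsidy: 1913 - 8P = -337 + 7P gives P* = 150, x* = 713.
With the subsidy, sellers receive Ps = Pb + 45 for each unit, where Pb is the price buyers pay.
Supply in terms of Pb becomes xs = -337 + 7(Pb + 45) = -22 + 7Pb. Setting this equal to demand: 1913 - 8Pb = -22 + 7Pb, so Pb = 129.
Sellers receive Ps = 129 + 45 = 174; x' = 1913 − 8·129 = 881.
Government outlay = subsidy × quantity = 45 × 881 = 39645.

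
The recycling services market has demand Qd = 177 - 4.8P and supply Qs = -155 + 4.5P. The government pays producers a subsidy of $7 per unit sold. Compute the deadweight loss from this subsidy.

Pre-subsidy: 177 - 4.8P = -155 + 4.5P gives P* = 3320/93, Q* = 175/31.
With the subsidy, sellers receive Ps = Pb + 7 for each unit, where Pb is the price buyers pay.
Supply in terms of Pb becomes Qs = -155 + 4.5(Pb + 7) = -123.5 + 4.5Pb. Setting this equal to demand: 177 - 4.8Pb = -123.5 + 4.5Pb, so Pb = 3005/93.
Sellers receive Ps = 3005/93 + 7 = 3656/93; Q' = 177 − 4.8·(3005/93) = 679/31.
The subsidy expands output by 679/31 − 175/31 = 504/31 past the efficient level; on those units the gap between marginal cost and willingness to pay runs from 0 up to 7.
DWL = ½ × 7 × 504/31 = 1764/31.

Deadweight loss = 1764/31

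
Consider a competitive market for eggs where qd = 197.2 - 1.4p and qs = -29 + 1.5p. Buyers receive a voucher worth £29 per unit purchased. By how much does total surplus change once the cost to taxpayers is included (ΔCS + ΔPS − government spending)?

Net change in total surplus = -£304.5

Pre-subsidy: 197.2 - 1.4p = -29 + 1.5p gives p* = 78, q* = 88.
With the rebate, buyers effectively pay pb = ps − 29, where ps is the price sellers receive.
Demand in terms of ps becomes qd = 197.2 − 1.4(ps − 29) = 237.8 - 1.4ps. Setting this equal to supply: 237.8 - 1.4ps = -29 + 1.5ps, so ps = 92.
Buyers pay pb = 92 − 29 = 63; q' = -29 + 1.5·92 = 109.
ΔCS = ½(88 + 109)(78 − 63) = 1477.5; ΔPS = ½(88 + 109)(92 − 78) = 1379.
Government spending = 29 × 109 = 3161.
Net change = 1477.5 + 1379 − 3161 = -304.5. The loss equals the DWL triangle ½·29·21.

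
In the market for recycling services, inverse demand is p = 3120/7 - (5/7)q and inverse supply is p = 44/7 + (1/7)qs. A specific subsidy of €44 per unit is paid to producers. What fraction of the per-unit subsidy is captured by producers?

Pre-subsidy: 3120/7 - (5/7)q = 44/7 + (1/7)q gives q* = 1538/3 and p* = 1670/21.
With the subsidy, sellers receive ps = pb + 44 for each unit, where pb is the price buyers pay.
On the curves, pb = 3120/7 - (5/7)q and ps = 44/7 + (1/7)q; the wedge ps − pb = 44 gives 44/7 + (1/7)q − (3120/7 - (5/7)q) = 44, so q' = 564.
Then pb = 3120/7 − (5/7)·564 = 300/7 and ps = 44/7 + (1/7)·564 = 608/7.
Buyers' price falls by p* − pb = 1670/21 − 300/7 = 110/3; sellers' price rises by ps − p* = 608/7 − 1670/21 = 22/3.
So producers capture (22/3)/44 = 1/6 of each unit of subsidy.

Producer share = 1/6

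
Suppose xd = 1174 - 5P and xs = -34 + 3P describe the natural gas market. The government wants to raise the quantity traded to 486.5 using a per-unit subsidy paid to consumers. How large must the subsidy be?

Required subsidy s = 36 per unit

At x = 486.5, invert demand for the buyer price: Pb = (1174 − 486.5)/5 = 137.5; invert supply for the seller price: Ps = (486.5 − (-34))/3 = 173.5.
The subsidy must fill the gap: s = Ps − Pb = 173.5 − 137.5 = 36.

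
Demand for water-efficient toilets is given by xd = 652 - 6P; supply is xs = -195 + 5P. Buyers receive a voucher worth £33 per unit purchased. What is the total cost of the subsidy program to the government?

Pre-subsidy: 652 - 6P = -195 + 5P gives P* = 77, x* = 190.
With the rebate, buyers effectively pay Pb = Ps − 33, where Ps is the price sellers receive.
Demand in terms of Ps becomes xd = 652 − 6(Ps − 33) = 850 - 6Ps. Setting this equal to supply: 850 - 6Ps = -195 + 5Ps, so Ps = 95.
Buyers pay Pb = 95 − 33 = 62; x' = -195 + 5·95 = 280.
Government outlay = subsidy × quantity = 33 × 280 = 9240.

Government cost = £9240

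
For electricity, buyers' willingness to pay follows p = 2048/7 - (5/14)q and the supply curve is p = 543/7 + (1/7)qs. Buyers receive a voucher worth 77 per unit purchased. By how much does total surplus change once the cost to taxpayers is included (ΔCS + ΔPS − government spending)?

Net change in total surplus = -5929

Pre-subsidy: 2048/7 - (5/14)q = 543/7 + (1/7)q gives q* = 430 and p* = 139.
With the rebate, buyers effectively pay pb = ps − 77, where ps is the price sellers receive.
On the curves, pb = 2048/7 - (5/14)q and ps = 543/7 + (1/7)q; the wedge ps − pb = 77 gives 543/7 + (1/7)q − (2048/7 - (5/14)q) = 77, so q' = 584.
Then pb = 2048/7 − (5/14)·584 = 84 and ps = 543/7 + (1/7)·584 = 161.
ΔCS = ½(430 + 584)(139 − 84) = 27885; ΔPS = ½(430 + 584)(161 − 139) = 11154.
Government spending = 77 × 584 = 44968.
Net change = 27885 + 11154 − 44968 = -5929. The loss equals the DWL triangle ½·77·154.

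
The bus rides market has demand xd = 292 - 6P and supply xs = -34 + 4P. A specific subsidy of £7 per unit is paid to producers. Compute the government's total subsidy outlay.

Government cost = £792.4

Pre-subsidy: 292 - 6P = -34 + 4P gives P* = 32.6, x* = 96.4.
With the subsidy, sellers receive Ps = Pb + 7 for each unit, where Pb is the price buyers pay.
Supply in terms of Pb becomes xs = -34 + 4(Pb + 7) = -6 + 4Pb. Setting this equal to demand: 292 - 6Pb = -6 + 4Pb, so Pb = 29.8.
Sellers receive Ps = 29.8 + 7 = 36.8; x' = 292 − 6·29.8 = 113.2.
Government outlay = subsidy × quantity = 7 × 113.2 = 792.4.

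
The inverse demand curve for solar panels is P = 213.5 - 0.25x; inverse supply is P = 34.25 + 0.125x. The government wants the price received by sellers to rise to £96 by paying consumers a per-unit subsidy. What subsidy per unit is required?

At a seller price of 96, quantity supplied is -274 + 8·96 = 494.
Buyers absorb 494 only when they pay Pb = 213.5 − 0.25·494 = 90.
s = Ps − Pb = 96 − 90 = 6.

Required subsidy s = £6 per unit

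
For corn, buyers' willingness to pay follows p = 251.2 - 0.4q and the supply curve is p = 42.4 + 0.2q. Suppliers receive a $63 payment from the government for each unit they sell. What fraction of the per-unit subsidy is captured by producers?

Producer share = 1/3

Pre-subsidy: 251.2 - 0.4q = 42.4 + 0.2q gives q* = 348 and p* = 112.
With the subsidy, sellers receive ps = pb + 63 for each unit, where pb is the price buyers pay.
On the curves, pb = 251.2 - 0.4q and ps = 42.4 + 0.2q; the wedge ps − pb = 63 gives 42.4 + 0.2q − (251.2 - 0.4q) = 63, so q' = 453.
Then pb = 251.2 − 0.4·453 = 70 and ps = 42.4 + 0.2·453 = 133.
Buyers' price falls by p* − pb = 112 − 70 = 42; sellers' price rises by ps − p* = 133 − 112 = 21.
So producers capture 21/63 = 1/3 of each unit of subsidy.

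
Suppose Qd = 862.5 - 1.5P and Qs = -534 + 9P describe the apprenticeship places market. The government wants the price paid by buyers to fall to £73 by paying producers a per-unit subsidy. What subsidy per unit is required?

Required subsidy s = £70 per unit

At a buyer price of 73, quantity demanded is 862.5 − 1.5·73 = 753.
Sellers supply 753 only when they receive Ps with -534 + 9·Ps = 753, i.e. Ps = 143.
s = Ps − Pb = 143 − 73 = 70.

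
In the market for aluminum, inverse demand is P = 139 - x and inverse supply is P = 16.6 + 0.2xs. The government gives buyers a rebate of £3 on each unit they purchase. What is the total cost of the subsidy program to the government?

Government cost = £313.5

Pre-subsidy: 139 - x = 16.6 + 0.2x gives x* = 102 and P* = 37.
With the rebate, buyers effectively pay Pb = Ps − 3, where Ps is the price sellers receive.
On the curves, Pb = 139 - x and Ps = 16.6 + 0.2x; the wedge Ps − Pb = 3 gives 16.6 + 0.2x − (139 - x) = 3, so x' = 104.5.
Then Pb = 139 − 1·104.5 = 34.5 and Ps = 16.6 + 0.2·104.5 = 37.5.
Government outlay = subsidy × quantity = 3 × 104.5 = 313.5.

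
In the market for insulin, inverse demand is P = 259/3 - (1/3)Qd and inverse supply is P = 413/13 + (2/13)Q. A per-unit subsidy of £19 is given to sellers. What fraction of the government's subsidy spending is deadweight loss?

DWL / government spending = 39/302

Pre-subsidy: 259/3 - (1/3)Q = 413/13 + (2/13)Q gives Q* = 112 and P* = 49.
With the subsidy, sellers receive Ps = Pb + 19 for each unit, where Pb is the price buyers pay.
On the curves, Pb = 259/3 - (1/3)Q and Ps = 413/13 + (2/13)Q; the wedge Ps − Pb = 19 gives 413/13 + (2/13)Q − (259/3 - (1/3)Q) = 19, so Q' = 151.
Then Pb = 259/3 − (1/3)·151 = 36 and Ps = 413/13 + (2/13)·151 = 55.
ΔCS = ½(112 + 151)(49 − 36) = 1709.5; ΔPS = ½(112 + 151)(55 − 49) = 789.
Government spending = 19 × 151 = 2869.
DWL = ½ × 19 × (151 − 112) = 370.5; fraction = 370.5 / 2869 = 39/302.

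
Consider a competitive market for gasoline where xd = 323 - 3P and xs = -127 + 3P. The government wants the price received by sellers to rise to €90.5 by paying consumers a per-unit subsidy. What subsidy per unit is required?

Required subsidy s = €31 per unit

At a seller price of 90.5, quantity supplied is -127 + 3·90.5 = 144.5.
Buyers absorb 144.5 only when they pay Pb with 323 − 3·Pb = 144.5, i.e. Pb = 59.5.
s = Ps − Pb = 90.5 − 59.5 = 31.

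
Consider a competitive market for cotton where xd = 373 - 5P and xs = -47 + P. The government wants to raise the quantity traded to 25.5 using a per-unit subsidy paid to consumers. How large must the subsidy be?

Required subsidy s = 3 per unit

At x = 25.5, invert demand for the buyer price: Pb = (373 − 25.5)/5 = 69.5; invert supply for the seller price: Ps = (25.5 − (-47))/1 = 72.5.
The subsidy must fill the gap: s = Ps − Pb = 72.5 − 69.5 = 3.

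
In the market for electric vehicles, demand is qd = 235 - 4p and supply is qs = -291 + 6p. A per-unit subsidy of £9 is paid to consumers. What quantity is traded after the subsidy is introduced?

q' = 46.2

Pre-subsidy: 235 - 4p = -291 + 6p gives p* = 52.6, q* = 24.6.
With the rebate, buyers effectively pay pb = ps − 9, where ps is the price sellers receive.
Demand in terms of ps becomes qd = 235 − 4(ps − 9) = 271 - 4ps. Setting this equal to supply: 271 - 4ps = -291 + 6ps, so ps = 56.2.
Buyers pay pb = 56.2 − 9 = 47.2; q' = -291 + 6·56.2 = 46.2.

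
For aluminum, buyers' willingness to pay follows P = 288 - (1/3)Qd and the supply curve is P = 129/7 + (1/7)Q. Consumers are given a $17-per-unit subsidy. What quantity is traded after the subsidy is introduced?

Pre-subsidy: 288 - (1/3)Q = 129/7 + (1/7)Q gives Q* = 566.1 and P* = 99.3.
With the rebate, buyers effectively pay Pb = Ps − 17, where Ps is the price sellers receive.
On the curves, Pb = 288 - (1/3)Q and Ps = 129/7 + (1/7)Q; the wedge Ps − Pb = 17 gives 129/7 + (1/7)Q − (288 - (1/3)Q) = 17, so Q' = 601.8.
Then Pb = 288 − (1/3)·601.8 = 87.4 and Ps = 129/7 + (1/7)·601.8 = 104.4.

Q' = 601.8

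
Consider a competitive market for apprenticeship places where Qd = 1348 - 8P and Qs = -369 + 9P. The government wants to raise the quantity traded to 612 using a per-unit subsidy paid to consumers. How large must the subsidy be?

Required subsidy s = 17 per unit

At Q = 612, invert demand for the buyer price: Pb = (1348 − 612)/8 = 92; invert supply for the seller price: Ps = (612 − (-369))/9 = 109.
The subsidy must fill the gap: s = Ps − Pb = 109 − 92 = 17.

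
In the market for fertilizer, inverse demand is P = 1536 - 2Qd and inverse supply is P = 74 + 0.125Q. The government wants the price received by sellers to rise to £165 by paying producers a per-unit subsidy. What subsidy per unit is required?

Required subsidy s = £85 per unit

At a seller price of 165, quantity supplied is -592 + 8·165 = 728.
Buyers absorb 728 only when they pay Pb = 1536 − 2·728 = 80.
s = Ps − Pb = 165 − 80 = 85.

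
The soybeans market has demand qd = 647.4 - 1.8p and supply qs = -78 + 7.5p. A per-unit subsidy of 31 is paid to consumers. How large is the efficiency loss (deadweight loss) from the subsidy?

Deadweight loss = 697.5

Pre-subsidy: 647.4 - 1.8p = -78 + 7.5p gives p* = 78, q* = 507.
With the rebate, buyers effectively pay pb = ps − 31, where ps is the price sellers receive.
Demand in terms of ps becomes qd = 647.4 − 1.8(ps − 31) = 703.2 - 1.8ps. Setting this equal to supply: 703.2 - 1.8ps = -78 + 7.5ps, so ps = 84.
Buyers pay pb = 84 − 31 = 53; q' = -78 + 7.5·84 = 552.
The subsidy expands output by 552 − 507 = 45 past the efficient level; on those units the gap between marginal cost and willingness to pay runs from 0 up to 31.
DWL = ½ × 31 × 45 = 697.5.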